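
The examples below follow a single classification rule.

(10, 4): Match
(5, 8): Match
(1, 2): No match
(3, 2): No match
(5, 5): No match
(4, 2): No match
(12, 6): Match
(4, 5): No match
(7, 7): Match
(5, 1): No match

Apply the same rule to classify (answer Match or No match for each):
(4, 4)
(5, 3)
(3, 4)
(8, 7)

No match, No match, No match, Match

The classifier is using: sum ≥ 13.
(4, 4) — 4+4 = 8, hence No match.
(5, 3) — 5+3 = 8, hence No match.
(3, 4) — 3+4 = 7, hence No match.
(8, 7) — 8+7 = 15, hence Match.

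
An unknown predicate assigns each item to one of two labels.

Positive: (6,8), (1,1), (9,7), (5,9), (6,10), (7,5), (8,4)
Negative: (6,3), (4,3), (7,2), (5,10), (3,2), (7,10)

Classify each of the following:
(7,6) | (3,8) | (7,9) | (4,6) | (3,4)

The common property of the 'Positive' items is: sum is even. No 'Negative' item has it.
(7,6): Negative (7+6 = 13).
(3,8): Negative (3+8 = 11).
(7,9): Positive (7+9 = 16).
(4,6): Positive (4+6 = 10).
(3,4): Negative (3+4 = 7).

Negative, Negative, Positive, Positive, Negative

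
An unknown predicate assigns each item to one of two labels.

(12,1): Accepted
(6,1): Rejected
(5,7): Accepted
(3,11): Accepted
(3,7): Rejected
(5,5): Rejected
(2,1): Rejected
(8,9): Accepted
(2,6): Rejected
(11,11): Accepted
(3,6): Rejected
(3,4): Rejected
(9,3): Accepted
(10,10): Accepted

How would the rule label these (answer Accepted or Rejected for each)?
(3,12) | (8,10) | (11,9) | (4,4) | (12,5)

Accepted, Accepted, Accepted, Rejected, Accepted

The distinguishing property — sum ≥ 12 — holds for all the 'Accepted' cases and none of the 'Rejected' cases.
(3,12) → 3+12 = 15 → Accepted.
(8,10) → 8+10 = 18 → Accepted.
(11,9) → 11+9 = 20 → Accepted.
(4,4) → 4+4 = 8 → Rejected.
(12,5) → 12+5 = 17 → Accepted.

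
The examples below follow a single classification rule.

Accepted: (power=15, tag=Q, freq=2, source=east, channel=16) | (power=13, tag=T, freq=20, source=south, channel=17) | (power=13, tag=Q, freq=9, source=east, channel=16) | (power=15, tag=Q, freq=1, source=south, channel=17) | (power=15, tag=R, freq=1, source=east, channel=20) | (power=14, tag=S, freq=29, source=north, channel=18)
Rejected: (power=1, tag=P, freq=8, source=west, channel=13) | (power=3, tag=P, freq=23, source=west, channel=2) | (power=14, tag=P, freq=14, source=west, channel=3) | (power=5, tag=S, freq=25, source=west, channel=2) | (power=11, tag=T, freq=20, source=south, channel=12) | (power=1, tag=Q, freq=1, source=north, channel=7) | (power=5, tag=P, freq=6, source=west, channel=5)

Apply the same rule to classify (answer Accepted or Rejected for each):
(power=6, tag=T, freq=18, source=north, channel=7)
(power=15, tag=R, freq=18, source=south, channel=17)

Rejected, Accepted

One predicate separates the groups cleanly: channel ≥ 16.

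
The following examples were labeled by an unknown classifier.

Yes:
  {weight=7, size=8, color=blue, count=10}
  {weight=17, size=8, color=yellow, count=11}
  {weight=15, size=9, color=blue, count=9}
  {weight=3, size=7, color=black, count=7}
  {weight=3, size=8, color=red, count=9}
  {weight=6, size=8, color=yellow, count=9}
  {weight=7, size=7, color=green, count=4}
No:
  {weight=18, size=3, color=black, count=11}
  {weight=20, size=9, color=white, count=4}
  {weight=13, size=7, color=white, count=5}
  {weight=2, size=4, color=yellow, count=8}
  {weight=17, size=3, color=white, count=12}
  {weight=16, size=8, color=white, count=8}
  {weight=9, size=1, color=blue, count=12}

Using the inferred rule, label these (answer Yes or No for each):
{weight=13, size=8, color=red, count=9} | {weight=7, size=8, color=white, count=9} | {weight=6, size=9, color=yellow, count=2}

Yes, No, Yes

'Yes' ⟺ color is not white AND size ≥ 7.
{weight=13, size=8, color=red, count=9}: Yes (color is red, size = 8).
{weight=7, size=8, color=white, count=9}: No (color is white, size = 8).
{weight=6, size=9, color=yellow, count=2}: Yes (color is yellow, size = 9).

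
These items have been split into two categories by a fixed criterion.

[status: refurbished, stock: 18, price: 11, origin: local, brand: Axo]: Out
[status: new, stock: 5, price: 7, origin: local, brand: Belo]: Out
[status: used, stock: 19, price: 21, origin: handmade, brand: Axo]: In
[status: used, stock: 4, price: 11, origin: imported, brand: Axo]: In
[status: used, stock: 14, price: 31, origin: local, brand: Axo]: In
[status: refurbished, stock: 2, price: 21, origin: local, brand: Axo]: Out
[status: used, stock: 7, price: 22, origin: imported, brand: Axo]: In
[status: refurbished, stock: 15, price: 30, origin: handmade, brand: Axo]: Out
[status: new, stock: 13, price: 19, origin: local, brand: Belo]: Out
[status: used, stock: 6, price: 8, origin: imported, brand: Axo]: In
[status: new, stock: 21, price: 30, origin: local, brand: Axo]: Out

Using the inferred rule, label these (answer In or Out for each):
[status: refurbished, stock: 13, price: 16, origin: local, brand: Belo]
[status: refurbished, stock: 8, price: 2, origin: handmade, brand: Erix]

The common property of the 'In' items is: status is used. No 'Out' item has it.
[status: refurbished, stock: 13, price: 16, origin: local, brand: Belo] — status is refurbished, hence Out. [status: refurbished, stock: 8, price: 2, origin: handmade, brand: Erix] — status is refurbished, hence Out.

Out, Out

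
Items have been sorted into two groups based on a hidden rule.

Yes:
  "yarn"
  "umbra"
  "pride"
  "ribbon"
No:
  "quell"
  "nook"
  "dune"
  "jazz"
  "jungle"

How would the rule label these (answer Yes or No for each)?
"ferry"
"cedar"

Yes, Yes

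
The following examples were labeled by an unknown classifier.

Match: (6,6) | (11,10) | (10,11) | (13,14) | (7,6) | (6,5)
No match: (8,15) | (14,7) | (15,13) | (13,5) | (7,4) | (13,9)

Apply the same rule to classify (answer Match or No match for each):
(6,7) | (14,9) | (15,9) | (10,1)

Match, No match, No match, No match

All 'Match' examples share one property — |first − second| ≤ 1 — and every 'No match' example lacks it.
(6,7) → |6−7| = 1 → Match.
(14,9) → |14−9| = 5 → No match.
(15,9) → |15−9| = 6 → No match.
(10,1) → |10−1| = 9 → No match.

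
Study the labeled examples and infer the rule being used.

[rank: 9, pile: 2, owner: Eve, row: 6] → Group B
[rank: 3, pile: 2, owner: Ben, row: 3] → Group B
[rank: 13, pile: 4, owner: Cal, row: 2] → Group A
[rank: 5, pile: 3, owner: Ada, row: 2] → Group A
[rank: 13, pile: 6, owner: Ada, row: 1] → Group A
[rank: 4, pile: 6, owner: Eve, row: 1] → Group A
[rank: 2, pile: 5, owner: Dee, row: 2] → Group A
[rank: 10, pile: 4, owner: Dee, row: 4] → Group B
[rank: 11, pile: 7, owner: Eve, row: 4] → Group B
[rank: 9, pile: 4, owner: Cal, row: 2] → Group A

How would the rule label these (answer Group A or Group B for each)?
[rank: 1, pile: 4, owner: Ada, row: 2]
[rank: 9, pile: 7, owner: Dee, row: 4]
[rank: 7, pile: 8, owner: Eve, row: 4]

Group A, Group B, Group B

The distinguishing property — row ≤ 2 — holds for all the 'Group A' cases and none of the 'Group B' cases.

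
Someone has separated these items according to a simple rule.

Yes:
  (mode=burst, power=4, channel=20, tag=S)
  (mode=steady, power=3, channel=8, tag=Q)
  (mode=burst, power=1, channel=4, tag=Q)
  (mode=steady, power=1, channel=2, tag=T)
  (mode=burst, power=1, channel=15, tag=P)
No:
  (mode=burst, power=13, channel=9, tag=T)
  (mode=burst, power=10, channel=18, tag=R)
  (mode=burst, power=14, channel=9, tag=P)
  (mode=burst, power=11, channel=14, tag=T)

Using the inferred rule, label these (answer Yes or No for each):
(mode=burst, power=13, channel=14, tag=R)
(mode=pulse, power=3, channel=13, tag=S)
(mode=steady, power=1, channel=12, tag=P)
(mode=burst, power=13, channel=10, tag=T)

No, Yes, Yes, No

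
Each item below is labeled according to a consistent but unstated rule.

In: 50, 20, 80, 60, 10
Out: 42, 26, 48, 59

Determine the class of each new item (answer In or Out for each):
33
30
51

Out, In, Out

A rule that fits every label: multiple of 5 — true of each 'In' example, false of each 'Out' one.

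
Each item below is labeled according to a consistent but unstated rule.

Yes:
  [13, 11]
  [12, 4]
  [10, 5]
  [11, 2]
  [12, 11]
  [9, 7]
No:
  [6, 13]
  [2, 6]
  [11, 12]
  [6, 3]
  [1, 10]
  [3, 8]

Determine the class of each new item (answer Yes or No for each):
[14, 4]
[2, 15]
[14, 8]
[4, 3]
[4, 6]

Rule: first > second AND sum ≥ 11. This holds for each 'Yes' example and fails for each 'No' one.

Yes, No, Yes, No, No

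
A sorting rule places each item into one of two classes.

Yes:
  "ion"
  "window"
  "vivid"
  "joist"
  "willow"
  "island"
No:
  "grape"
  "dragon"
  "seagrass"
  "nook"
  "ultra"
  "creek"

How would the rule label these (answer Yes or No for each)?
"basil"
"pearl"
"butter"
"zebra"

The distinguishing property — contains 'i' — holds for all the 'Yes' cases and none of the 'No' cases.
"basil" — has 'i', hence Yes. "pearl" — no 'i', hence No. "butter" — no 'i', hence No. "zebra" — no 'i', hence No.

Yes, No, No, No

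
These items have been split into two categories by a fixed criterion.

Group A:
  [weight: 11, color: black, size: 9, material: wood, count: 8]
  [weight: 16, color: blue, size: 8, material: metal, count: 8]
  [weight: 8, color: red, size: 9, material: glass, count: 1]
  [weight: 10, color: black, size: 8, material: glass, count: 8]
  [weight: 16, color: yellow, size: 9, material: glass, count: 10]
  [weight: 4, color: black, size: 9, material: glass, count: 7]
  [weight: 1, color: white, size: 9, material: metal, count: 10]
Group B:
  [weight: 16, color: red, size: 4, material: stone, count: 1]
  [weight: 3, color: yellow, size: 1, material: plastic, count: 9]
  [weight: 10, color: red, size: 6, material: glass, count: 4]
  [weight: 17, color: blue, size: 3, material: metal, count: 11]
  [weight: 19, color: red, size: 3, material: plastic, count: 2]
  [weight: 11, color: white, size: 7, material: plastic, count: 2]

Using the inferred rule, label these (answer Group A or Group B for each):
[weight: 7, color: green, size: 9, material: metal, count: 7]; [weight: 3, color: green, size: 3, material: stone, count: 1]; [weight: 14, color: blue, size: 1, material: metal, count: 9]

The classifier is using: size ≥ 8.
[weight: 7, color: green, size: 9, material: metal, count: 7]: Group A (size = 9). [weight: 3, color: green, size: 3, material: stone, count: 1]: Group B (size = 3). [weight: 14, color: blue, size: 1, material: metal, count: 9]: Group B (size = 1).

Group A, Group B, Group B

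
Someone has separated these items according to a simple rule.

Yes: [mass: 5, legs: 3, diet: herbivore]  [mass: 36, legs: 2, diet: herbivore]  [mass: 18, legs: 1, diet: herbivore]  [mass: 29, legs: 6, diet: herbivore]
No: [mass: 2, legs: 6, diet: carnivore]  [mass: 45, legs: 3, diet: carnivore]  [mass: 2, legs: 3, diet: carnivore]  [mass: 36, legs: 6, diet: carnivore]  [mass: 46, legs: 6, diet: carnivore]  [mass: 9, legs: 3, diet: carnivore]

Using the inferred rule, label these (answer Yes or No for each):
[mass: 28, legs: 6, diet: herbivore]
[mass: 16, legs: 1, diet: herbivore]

The distinguishing property — diet is herbivore — holds for all the 'Yes' cases and none of the 'No' cases.
Yes: [mass: 28, legs: 6, diet: herbivore], since diet is herbivore. Yes: [mass: 16, legs: 1, diet: herbivore], since diet is herbivore.

Yes, Yes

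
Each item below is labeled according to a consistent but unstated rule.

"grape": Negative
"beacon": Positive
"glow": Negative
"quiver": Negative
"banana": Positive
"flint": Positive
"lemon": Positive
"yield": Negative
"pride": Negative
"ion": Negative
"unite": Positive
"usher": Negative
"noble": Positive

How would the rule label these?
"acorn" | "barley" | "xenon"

The rule appears to be: length ≥ 4 AND contains 'n'.
Positive: "acorn", since length 5, has 'n'. Negative: "barley", since length 6, no 'n'. Positive: "xenon", since length 5, has 'n'.

Positive, Negative, Positive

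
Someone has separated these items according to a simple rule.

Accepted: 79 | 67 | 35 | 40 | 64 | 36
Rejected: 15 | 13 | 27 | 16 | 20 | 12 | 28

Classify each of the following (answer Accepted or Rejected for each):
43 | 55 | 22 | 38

Accepted, Accepted, Rejected, Accepted

The common property of the 'Accepted' items is: at least 35. No 'Rejected' item has it.
43: 43 ≥ 35, meets the rule → Accepted.
55: 55 ≥ 35, meets the rule → Accepted.
22: 22 < 35, fails the rule → Rejected.
38: 38 ≥ 35, meets the rule → Accepted.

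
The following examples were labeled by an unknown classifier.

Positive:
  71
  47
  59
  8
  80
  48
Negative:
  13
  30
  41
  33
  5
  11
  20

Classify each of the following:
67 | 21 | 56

Positive, Negative, Positive

The rule appears to be: digit sum ≥ 7.
67 → digit sum 6+7 = 13 → Positive.
21 → digit sum 2+1 = 3 → Negative.
56 → digit sum 5+6 = 11 → Positive.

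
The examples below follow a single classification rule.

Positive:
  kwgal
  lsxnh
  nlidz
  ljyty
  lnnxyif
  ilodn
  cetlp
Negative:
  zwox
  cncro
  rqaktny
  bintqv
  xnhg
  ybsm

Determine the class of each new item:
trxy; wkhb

Negative, Negative

Every 'Positive' example satisfies: contains 'l'. None of the 'Negative' examples do.
trxy — no 'l', hence Negative. wkhb — no 'l', hence Negative.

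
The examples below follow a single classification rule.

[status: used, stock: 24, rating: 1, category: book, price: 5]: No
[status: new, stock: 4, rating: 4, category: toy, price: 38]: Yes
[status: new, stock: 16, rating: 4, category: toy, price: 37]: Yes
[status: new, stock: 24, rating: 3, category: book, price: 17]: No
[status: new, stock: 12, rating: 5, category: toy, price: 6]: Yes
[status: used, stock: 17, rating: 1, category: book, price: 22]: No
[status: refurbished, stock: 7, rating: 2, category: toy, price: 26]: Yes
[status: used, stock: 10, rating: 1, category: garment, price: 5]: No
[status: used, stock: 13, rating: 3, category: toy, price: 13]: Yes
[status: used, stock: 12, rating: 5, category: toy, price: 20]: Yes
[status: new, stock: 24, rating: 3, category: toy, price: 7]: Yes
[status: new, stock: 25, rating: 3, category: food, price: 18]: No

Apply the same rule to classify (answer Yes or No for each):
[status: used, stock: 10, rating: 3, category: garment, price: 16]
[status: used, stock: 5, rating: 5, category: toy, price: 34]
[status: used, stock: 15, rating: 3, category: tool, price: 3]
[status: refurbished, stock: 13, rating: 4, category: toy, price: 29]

The classifier is using: category is toy.
[status: used, stock: 10, rating: 3, category: garment, price: 16] — category is garment, hence No. [status: used, stock: 5, rating: 5, category: toy, price: 34] — category is toy, hence Yes. [status: used, stock: 15, rating: 3, category: tool, price: 3] — category is tool, hence No. [status: refurbished, stock: 13, rating: 4, category: toy, price: 29] — category is toy, hence Yes.

No, Yes, No, Yes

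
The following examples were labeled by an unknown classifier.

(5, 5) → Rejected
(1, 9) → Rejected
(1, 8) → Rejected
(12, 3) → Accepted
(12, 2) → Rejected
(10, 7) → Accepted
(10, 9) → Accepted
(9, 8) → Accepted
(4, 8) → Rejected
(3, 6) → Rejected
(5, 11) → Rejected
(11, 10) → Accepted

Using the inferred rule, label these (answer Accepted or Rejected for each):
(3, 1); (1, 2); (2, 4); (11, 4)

Rejected, Rejected, Rejected, Accepted

The common property of the 'Accepted' items is: first > second AND sum is odd. No 'Rejected' item has it.
(3, 1): 3 > 1, 3+1 = 4 — fails this test, so Rejected. (1, 2): 1 < 2, 1+2 = 3 — fails this test, so Rejected. (2, 4): 2 < 4, 2+4 = 6 — fails this test, so Rejected. (11, 4): 11 > 4, 11+4 = 15 — passes, so Accepted.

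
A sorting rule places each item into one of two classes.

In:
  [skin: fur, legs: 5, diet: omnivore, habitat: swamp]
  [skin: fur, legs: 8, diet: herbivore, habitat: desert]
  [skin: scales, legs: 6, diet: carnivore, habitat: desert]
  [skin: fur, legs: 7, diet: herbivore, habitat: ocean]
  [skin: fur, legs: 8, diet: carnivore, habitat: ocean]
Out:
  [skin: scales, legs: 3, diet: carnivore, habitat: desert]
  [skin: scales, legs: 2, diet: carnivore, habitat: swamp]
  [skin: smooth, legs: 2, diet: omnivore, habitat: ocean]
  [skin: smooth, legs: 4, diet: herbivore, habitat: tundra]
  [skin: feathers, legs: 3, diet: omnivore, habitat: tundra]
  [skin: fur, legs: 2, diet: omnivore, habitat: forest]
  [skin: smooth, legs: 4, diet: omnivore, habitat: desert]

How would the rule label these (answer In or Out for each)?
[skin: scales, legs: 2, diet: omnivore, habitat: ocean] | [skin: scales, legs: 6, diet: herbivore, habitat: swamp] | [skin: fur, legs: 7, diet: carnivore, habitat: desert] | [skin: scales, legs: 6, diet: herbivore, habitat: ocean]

Out, In, In, In

'In' ⟺ legs ≥ 5.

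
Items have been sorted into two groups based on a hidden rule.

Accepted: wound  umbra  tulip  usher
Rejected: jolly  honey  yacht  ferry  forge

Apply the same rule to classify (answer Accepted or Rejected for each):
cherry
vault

The simplest hypothesis consistent with all the labels is: contains 'u'.
cherry → no 'u' → Rejected.
vault → has 'u' → Accepted.

Rejected, Accepted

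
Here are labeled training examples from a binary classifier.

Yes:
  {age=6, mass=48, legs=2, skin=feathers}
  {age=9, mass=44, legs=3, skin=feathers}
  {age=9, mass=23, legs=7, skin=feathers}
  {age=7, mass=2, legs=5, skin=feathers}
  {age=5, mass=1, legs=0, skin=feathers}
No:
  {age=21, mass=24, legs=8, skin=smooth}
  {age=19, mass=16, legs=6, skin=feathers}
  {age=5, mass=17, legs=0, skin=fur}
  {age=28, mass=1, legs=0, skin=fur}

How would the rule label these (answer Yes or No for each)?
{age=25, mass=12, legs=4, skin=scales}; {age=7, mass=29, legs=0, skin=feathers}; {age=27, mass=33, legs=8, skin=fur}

The common property of the 'Yes' items is: skin is feathers AND age ≤ 9. No 'No' item has it.
{age=25, mass=12, legs=4, skin=scales}: No (skin is scales, age = 25). {age=7, mass=29, legs=0, skin=feathers}: Yes (skin is feathers, age = 7). {age=27, mass=33, legs=8, skin=fur}: No (skin is fur, age = 27).

No, Yes, No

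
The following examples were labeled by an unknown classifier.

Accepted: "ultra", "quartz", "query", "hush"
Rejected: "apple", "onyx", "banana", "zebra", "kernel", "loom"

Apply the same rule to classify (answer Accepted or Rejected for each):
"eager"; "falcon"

Every 'Accepted' example satisfies: contains 'u'. None of the 'Rejected' examples do.

Rejected, Rejected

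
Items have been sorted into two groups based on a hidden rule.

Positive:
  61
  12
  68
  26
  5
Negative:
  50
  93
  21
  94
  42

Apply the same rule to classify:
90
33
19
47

Negative, Positive, Positive, Positive

Comparing the two groups points to one rule — ≡ 5 (mod 7).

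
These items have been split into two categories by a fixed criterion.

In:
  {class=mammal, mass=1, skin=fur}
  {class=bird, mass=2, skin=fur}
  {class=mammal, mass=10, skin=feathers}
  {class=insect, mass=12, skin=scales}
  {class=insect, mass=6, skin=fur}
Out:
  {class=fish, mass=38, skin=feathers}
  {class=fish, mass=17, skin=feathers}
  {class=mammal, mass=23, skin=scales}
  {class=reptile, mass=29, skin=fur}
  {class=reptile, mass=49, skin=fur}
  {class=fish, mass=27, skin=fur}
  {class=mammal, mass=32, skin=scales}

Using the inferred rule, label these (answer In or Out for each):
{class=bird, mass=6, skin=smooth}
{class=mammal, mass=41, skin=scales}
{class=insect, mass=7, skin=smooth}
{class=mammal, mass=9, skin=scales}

In, Out, In, In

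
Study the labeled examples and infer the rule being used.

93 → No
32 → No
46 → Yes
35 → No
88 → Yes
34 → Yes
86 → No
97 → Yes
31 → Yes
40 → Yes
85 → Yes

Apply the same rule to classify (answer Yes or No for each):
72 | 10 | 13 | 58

No, Yes, Yes, Yes

The distinguishing property — ≡ 1 (mod 3) — holds for all the 'Yes' cases and none of the 'No' cases.
72 → 72 mod 3 = 0 → No. 10 → 10 mod 3 = 1 → Yes. 13 → 13 mod 3 = 1 → Yes. 58 → 58 mod 3 = 1 → Yes.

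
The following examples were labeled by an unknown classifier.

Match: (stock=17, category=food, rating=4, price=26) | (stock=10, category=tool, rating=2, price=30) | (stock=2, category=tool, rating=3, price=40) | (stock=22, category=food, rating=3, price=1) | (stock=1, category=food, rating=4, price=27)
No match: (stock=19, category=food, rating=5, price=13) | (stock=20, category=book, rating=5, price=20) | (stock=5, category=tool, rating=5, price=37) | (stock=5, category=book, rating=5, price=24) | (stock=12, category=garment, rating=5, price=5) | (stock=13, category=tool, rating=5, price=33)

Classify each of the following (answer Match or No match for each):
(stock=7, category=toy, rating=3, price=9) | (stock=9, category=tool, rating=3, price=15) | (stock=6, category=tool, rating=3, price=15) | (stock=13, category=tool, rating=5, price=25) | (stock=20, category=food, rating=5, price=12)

'Match' ⟺ rating ≤ 4.
(stock=7, category=toy, rating=3, price=9): Match (rating = 3).
(stock=9, category=tool, rating=3, price=15): Match (rating = 3).
(stock=6, category=tool, rating=3, price=15): Match (rating = 3).
(stock=13, category=tool, rating=5, price=25): No match (rating = 5).
(stock=20, category=food, rating=5, price=12): No match (rating = 5).

Match, Match, Match, No match, No match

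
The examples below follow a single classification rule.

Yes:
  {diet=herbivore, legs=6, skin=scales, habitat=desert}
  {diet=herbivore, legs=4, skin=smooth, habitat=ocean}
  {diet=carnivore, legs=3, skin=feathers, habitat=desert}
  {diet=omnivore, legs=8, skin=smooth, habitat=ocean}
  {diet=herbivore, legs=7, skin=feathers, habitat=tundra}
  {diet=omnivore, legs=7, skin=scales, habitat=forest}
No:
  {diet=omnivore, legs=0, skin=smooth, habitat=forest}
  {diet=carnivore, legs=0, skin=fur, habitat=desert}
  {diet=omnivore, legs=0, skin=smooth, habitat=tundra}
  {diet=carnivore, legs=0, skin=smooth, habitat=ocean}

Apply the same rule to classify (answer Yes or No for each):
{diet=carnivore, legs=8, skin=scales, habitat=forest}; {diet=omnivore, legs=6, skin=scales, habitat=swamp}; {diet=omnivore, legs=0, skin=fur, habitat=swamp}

Yes, Yes, No

All 'Yes' examples share one property — legs ≥ 3 — and every 'No' example lacks it.
{diet=carnivore, legs=8, skin=scales, habitat=forest}: legs = 8, matches → Yes.
{diet=omnivore, legs=6, skin=scales, habitat=swamp}: legs = 6, matches → Yes.
{diet=omnivore, legs=0, skin=fur, habitat=swamp}: legs = 0, lacks this property → No.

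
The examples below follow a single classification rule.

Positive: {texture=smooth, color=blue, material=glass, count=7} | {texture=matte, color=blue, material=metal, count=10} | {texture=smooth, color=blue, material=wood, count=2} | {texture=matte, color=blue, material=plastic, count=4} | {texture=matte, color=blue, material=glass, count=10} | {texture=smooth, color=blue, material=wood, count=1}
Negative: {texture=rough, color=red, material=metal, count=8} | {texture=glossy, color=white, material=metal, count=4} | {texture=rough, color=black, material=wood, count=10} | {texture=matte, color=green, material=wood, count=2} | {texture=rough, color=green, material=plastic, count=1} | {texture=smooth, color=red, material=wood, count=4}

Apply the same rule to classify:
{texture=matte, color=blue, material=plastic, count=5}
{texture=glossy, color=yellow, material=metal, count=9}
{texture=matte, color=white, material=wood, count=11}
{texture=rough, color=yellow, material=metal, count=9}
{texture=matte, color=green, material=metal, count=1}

'Positive' ⟺ color is blue.
{texture=matte, color=blue, material=plastic, count=5}: color is blue, passes → Positive.
{texture=glossy, color=yellow, material=metal, count=9}: color is yellow, doesn't qualify → Negative.
{texture=matte, color=white, material=wood, count=11}: color is white, doesn't qualify → Negative.
{texture=rough, color=yellow, material=metal, count=9}: color is yellow, doesn't qualify → Negative.
{texture=matte, color=green, material=metal, count=1}: color is green, doesn't qualify → Negative.

Positive, Negative, Negative, Negative, Negative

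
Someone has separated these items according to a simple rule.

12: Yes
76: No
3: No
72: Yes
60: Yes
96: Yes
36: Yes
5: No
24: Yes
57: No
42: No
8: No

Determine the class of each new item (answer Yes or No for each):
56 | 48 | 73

No, Yes, No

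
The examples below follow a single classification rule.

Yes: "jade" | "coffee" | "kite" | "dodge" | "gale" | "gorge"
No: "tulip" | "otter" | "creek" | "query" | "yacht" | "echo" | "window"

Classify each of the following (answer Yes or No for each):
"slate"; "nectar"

The common property of the 'Yes' items is: ends with 'e'. No 'No' item has it.
"slate": ends with 'e', checks out → Yes. "nectar": ends with 'r', fails this test → No.

Yes, No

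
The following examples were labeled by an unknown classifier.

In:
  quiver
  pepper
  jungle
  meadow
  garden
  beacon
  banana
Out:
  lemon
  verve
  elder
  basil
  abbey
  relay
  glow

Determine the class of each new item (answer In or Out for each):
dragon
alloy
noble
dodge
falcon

In, Out, Out, Out, In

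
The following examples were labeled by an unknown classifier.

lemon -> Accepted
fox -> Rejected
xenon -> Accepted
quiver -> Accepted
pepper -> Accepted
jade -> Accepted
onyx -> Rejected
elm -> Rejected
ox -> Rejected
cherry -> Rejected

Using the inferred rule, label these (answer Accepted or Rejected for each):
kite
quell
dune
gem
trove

Accepted, Accepted, Accepted, Rejected, Accepted

The rule appears to be: has ≥ 2 vowels.
kite — 2 vowels, hence Accepted. quell — 2 vowels, hence Accepted. dune — 2 vowels, hence Accepted. gem — 1 vowel, hence Rejected. trove — 2 vowels, hence Accepted.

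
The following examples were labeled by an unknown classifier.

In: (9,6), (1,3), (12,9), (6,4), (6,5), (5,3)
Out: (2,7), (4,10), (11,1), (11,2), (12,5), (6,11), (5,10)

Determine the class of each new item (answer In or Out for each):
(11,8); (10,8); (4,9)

In, In, Out

'In' ⟺ |first − second| ≤ 3.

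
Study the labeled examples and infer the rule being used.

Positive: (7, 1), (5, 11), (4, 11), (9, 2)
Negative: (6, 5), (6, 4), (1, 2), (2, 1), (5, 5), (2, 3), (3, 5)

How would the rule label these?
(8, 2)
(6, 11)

Positive, Positive

All 'Positive' examples share one property — max ≥ 7 — and every 'Negative' example lacks it.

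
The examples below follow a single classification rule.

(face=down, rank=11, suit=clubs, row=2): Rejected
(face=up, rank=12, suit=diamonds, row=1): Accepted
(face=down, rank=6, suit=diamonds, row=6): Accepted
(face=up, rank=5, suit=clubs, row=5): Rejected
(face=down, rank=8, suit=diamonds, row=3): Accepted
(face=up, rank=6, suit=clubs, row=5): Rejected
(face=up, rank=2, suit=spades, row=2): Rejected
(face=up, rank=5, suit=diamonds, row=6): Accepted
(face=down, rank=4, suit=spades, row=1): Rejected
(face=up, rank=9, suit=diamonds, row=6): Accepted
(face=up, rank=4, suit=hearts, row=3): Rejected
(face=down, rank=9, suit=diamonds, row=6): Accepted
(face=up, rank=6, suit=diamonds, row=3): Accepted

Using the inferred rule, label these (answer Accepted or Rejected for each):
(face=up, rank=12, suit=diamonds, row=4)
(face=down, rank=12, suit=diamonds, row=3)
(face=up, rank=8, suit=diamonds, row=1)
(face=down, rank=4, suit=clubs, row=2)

Rule: suit is diamonds. This holds for each 'Accepted' example and fails for each 'Rejected' one.
(face=up, rank=12, suit=diamonds, row=4): Accepted (suit is diamonds).
(face=down, rank=12, suit=diamonds, row=3): Accepted (suit is diamonds).
(face=up, rank=8, suit=diamonds, row=1): Accepted (suit is diamonds).
(face=down, rank=4, suit=clubs, row=2): Rejected (suit is clubs).

Accepted, Accepted, Accepted, Rejected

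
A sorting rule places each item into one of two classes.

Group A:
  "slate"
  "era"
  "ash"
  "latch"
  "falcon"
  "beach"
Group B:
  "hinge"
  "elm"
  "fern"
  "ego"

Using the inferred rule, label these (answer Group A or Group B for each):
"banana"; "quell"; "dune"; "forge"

Group A, Group B, Group B, Group B

'Group A' ⟺ contains 'a'.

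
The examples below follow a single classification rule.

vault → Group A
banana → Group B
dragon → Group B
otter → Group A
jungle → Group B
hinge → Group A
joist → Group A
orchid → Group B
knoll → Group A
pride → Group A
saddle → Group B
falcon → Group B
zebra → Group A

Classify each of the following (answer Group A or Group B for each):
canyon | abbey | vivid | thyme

The pattern is that an item is 'Group A' exactly when: odd length.
canyon → length 6 → Group B. abbey → length 5 → Group A. vivid → length 5 → Group A. thyme → length 5 → Group A.

Group B, Group A, Group A, Group A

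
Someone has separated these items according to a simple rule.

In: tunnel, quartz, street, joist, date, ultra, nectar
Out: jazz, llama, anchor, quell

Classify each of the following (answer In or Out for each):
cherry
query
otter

A rule that fits every label: contains 't' — true of each 'In' example, false of each 'Out' one.
cherry — no 't', hence Out.
query — no 't', hence Out.
otter — has 't', hence In.

Out, Out, In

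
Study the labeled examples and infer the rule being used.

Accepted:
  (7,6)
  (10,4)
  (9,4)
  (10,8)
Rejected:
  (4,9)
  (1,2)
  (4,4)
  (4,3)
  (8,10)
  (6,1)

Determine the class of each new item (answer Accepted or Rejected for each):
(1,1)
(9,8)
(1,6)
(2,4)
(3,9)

Rejected, Accepted, Rejected, Rejected, Rejected

The rule appears to be: first > second AND second is even.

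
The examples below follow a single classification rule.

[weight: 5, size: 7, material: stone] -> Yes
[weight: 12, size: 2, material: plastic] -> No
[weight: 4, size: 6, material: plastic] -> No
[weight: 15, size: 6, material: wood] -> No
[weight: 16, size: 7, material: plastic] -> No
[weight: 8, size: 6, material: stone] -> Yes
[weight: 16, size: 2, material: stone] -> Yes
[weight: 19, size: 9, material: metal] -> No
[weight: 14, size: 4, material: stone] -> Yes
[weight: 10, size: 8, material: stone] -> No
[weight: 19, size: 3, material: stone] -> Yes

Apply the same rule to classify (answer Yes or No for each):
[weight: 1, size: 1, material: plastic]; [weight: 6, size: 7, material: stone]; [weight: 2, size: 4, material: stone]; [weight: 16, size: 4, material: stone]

The common property of the 'Yes' items is: material is stone AND size ≤ 7. No 'No' item has it.
No: [weight: 1, size: 1, material: plastic], since material is plastic, size = 1.
Yes: [weight: 6, size: 7, material: stone], since material is stone, size = 7.
Yes: [weight: 2, size: 4, material: stone], since material is stone, size = 4.
Yes: [weight: 16, size: 4, material: stone], since material is stone, size = 4.

No, Yes, Yes, Yes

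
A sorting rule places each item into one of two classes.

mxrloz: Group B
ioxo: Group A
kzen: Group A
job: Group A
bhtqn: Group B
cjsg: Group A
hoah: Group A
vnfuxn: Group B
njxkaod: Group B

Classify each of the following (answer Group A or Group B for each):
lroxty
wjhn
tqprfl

Group B, Group A, Group B

The common property of the 'Group A' items is: length ≤ 4. No 'Group B' item has it.
lroxty — length 6, hence Group B. wjhn — length 4, hence Group A. tqprfl — length 6, hence Group B.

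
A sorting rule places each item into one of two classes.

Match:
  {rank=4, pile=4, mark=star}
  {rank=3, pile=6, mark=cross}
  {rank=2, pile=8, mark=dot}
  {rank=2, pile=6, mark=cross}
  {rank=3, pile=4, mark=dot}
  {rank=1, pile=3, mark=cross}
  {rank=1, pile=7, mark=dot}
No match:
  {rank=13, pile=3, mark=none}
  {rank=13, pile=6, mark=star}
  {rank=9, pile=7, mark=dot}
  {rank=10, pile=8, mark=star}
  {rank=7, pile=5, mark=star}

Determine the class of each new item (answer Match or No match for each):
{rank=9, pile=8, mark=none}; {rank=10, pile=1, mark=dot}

No match, No match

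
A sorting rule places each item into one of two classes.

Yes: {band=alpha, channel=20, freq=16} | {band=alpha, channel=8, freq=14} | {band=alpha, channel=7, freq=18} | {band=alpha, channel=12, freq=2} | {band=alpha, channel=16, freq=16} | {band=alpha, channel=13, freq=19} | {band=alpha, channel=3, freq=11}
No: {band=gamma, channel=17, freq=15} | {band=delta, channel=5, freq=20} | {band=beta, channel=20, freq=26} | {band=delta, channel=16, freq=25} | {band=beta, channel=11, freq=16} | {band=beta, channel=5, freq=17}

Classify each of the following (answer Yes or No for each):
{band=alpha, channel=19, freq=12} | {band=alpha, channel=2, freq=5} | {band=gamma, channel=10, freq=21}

The classifier is using: band is alpha.
{band=alpha, channel=19, freq=12}: band is alpha, satisfies this → Yes. {band=alpha, channel=2, freq=5}: band is alpha, satisfies this → Yes. {band=gamma, channel=10, freq=21}: band is gamma, doesn't match → No.

Yes, Yes, No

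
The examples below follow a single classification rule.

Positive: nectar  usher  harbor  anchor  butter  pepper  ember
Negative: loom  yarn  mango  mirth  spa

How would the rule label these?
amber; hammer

Positive, Positive

Comparing the two groups points to one rule — ends with 'r'.
amber → ends with 'r' → Positive.
hammer → ends with 'r' → Positive.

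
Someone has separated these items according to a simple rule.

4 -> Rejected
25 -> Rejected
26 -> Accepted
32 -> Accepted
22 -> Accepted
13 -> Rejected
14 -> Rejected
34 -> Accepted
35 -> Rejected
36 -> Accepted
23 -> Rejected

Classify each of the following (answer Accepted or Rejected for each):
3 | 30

All 'Accepted' examples share one property — even AND at least 22 — and every 'Rejected' example lacks it.
3 — 3 is odd, 3 < 22, hence Rejected. 30 — 30 is even, 30 ≥ 22, hence Accepted.

Rejected, Accepted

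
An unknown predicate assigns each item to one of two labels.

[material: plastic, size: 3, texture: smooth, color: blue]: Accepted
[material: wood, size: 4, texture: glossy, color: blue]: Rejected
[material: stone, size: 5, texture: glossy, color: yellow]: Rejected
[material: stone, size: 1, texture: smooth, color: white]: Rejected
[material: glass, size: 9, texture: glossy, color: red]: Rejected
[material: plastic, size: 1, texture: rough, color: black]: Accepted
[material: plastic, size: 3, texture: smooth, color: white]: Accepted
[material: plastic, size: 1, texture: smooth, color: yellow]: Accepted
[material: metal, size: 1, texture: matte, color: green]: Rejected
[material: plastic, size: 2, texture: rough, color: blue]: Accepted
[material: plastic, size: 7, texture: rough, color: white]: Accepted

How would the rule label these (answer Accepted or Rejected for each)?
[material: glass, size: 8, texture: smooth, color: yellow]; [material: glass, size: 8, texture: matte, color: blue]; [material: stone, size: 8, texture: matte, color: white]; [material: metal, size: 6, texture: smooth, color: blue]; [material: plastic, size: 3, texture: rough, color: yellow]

Rejected, Rejected, Rejected, Rejected, Accepted

The pattern is that an item is 'Accepted' exactly when: material is plastic.
Rejected: [material: glass, size: 8, texture: smooth, color: yellow], since material is glass. Rejected: [material: glass, size: 8, texture: matte, color: blue], since material is glass. Rejected: [material: stone, size: 8, texture: matte, color: white], since material is stone. Rejected: [material: metal, size: 6, texture: smooth, color: blue], since material is metal. Accepted: [material: plastic, size: 3, texture: rough, color: yellow], since material is plastic.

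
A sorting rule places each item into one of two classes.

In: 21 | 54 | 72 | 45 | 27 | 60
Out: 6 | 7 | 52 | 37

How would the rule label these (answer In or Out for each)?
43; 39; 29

'In' ⟺ multiple of 3 AND at least 7.

Out, In, Out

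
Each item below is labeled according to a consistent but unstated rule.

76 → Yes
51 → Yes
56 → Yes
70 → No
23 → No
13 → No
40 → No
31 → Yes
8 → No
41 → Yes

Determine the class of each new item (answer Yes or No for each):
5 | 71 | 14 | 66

'Yes' ⟺ ≡ 1 (mod 5).
5 → 5 mod 5 = 0 → No.
71 → 71 mod 5 = 1 → Yes.
14 → 14 mod 5 = 4 → No.
66 → 66 mod 5 = 1 → Yes.

No, Yes, No, Yes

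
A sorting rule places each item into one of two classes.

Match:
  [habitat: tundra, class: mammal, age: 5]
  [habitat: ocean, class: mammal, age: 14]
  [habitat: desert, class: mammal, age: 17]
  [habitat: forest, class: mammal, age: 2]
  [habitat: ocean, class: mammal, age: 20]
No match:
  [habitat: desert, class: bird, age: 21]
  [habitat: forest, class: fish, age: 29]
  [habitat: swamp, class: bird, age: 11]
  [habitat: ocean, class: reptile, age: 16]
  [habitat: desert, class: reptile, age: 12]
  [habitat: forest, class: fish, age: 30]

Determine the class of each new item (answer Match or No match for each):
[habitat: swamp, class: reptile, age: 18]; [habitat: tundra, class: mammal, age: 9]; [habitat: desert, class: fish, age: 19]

Comparing the two groups points to one rule — class is mammal.
[habitat: swamp, class: reptile, age: 18] — class is reptile, hence No match. [habitat: tundra, class: mammal, age: 9] — class is mammal, hence Match. [habitat: desert, class: fish, age: 19] — class is fish, hence No match.

No match, Match, No match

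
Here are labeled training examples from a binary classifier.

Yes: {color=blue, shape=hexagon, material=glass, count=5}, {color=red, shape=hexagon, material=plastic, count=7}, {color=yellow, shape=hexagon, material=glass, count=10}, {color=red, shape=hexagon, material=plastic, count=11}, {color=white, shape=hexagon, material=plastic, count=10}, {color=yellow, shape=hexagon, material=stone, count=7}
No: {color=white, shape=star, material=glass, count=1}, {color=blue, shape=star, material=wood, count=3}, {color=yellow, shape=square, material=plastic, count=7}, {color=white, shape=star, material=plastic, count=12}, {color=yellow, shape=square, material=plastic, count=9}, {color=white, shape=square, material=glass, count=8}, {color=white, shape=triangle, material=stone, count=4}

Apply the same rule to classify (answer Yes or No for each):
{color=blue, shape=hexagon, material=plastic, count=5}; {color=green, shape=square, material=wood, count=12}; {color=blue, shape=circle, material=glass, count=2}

Yes, No, No

The common property of the 'Yes' items is: shape is hexagon. No 'No' item has it.
Yes: {color=blue, shape=hexagon, material=plastic, count=5}, since shape is hexagon.
No: {color=green, shape=square, material=wood, count=12}, since shape is square.
No: {color=blue, shape=circle, material=glass, count=2}, since shape is circle.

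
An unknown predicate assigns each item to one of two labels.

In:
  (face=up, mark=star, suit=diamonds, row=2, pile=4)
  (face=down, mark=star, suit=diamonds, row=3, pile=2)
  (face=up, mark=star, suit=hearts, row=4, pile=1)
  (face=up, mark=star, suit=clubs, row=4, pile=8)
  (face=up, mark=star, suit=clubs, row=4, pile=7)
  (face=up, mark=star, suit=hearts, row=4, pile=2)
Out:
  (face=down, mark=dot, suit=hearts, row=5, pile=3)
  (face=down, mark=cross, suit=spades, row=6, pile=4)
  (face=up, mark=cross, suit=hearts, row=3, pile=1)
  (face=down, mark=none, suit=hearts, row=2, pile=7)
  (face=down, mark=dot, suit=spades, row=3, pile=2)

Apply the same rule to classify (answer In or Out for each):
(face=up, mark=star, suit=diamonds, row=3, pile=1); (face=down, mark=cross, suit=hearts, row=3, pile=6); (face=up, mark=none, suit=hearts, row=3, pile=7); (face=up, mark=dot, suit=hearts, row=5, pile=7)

The rule appears to be: mark is star.
(face=up, mark=star, suit=diamonds, row=3, pile=1) — mark is star, hence In. (face=down, mark=cross, suit=hearts, row=3, pile=6) — mark is cross, hence Out. (face=up, mark=none, suit=hearts, row=3, pile=7) — mark is none, hence Out. (face=up, mark=dot, suit=hearts, row=5, pile=7) — mark is dot, hence Out.

In, Out, Out, Out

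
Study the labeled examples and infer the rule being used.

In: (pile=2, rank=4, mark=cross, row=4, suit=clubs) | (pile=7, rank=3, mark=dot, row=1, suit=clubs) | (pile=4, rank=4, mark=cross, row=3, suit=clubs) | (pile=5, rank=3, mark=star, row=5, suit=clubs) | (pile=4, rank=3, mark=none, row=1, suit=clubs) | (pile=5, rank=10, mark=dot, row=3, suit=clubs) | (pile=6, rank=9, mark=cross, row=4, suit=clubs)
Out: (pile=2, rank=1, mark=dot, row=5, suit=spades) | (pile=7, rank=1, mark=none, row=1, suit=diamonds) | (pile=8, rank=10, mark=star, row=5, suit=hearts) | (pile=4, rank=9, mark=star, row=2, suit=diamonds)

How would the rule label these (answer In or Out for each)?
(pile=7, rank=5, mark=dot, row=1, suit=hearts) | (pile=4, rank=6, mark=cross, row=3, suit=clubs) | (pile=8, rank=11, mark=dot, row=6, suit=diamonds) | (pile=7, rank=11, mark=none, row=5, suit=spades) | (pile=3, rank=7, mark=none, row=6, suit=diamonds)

Out, In, Out, Out, Out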